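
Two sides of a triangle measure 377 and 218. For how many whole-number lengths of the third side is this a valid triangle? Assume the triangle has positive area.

The triangle inequality gives |377 − 218| < c < 377 + 218, i.e. 159 < c < 595.
So c can be any integer from 160 to 594: 435 values.

435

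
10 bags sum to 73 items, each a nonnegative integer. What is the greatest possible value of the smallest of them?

The 10 values sum to 73, so their minimum is at most ⌊73/10⌋ = 7.
Equality holds with 7 values of 7 and 3 values of 8.

7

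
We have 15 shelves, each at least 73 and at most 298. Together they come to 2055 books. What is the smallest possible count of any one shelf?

Minimizing one value means maximizing the remaining 14.
The other 14 can take up 14 × 298 = 4172 ≥ 2055 − 73, so one shelf can sit at its floor of 73.
Achievable: one at 73 and the other 14 totalling 1982, which fits since 14 × 73 ≤ 1982 ≤ 14 × 298.

73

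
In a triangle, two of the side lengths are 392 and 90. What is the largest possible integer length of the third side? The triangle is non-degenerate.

The third side must be less than 392 + 90 = 482.
The largest integer below 482 is 481.

481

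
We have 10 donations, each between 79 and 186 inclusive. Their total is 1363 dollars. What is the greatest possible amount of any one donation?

Maximizing one value means minimizing the remaining 9.
The other 9 contribute at least 9 × 79 = 711, leaving at most 1363 − 711 = 652.
But each donation is capped at 186, so the maximum is 186.
Achievable: one at 186 and the other 9 totalling 1177, which fits since 9 × 79 ≤ 1177 ≤ 9 × 186.

186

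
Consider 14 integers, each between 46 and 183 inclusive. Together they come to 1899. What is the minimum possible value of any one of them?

46

To make one integer as small as possible, make the other 13 as large as possible.
The other 13 can take up 13 × 183 = 2379 ≥ 1899 − 46, so one integer can sit at its floor of 46.
Achievable: one at 46 and the other 13 totalling 1853, which fits since 13 × 46 ≤ 1853 ≤ 13 × 183.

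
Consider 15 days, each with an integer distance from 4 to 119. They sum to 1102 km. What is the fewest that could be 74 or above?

1

If only k of them are at least 74, the other 15 − k are at most 73, so the total is at most k·119 + (15 − k)·73.
This must reach 1102, so k·119 + (15 − k)·73 ≥ 1102, giving k ≥ 1.
Exactly 1 works: 1 value at 119 and 14 at 73 total 1141; lower one of the high values by 39 (still ≥ 74) to hit 1102.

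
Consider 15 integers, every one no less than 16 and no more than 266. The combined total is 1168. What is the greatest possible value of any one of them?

266

To make one integer as large as possible, make the other 14 as small as possible.
The other 14 contribute at least 14 × 16 = 224, leaving at most 1168 − 224 = 944.
But each integer is capped at 266, so the maximum is 266.
Achievable: one at 266 and the other 14 totalling 902, which fits since 14 × 16 ≤ 902 ≤ 14 × 266.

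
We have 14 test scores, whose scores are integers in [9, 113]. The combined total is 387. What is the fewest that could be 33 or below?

If only k of them are at most 33, the other 14 − k are at least 34, so the total is at least (14 − k)·34 + k·9.
This is ≤ 387, so (14 − k)·34 + 9k ≤ 387, which gives k ≥ 4.
Exactly 4 works: 4 values at 9 and 10 at 34 total 376; raise one of the low values by 11 (still ≤ 33) to hit 387.

4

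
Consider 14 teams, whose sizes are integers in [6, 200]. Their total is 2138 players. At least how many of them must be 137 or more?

If only k of them are at least 137, the other 14 − k are at most 136, so the total is at most k·200 + (14 − k)·136.
This must reach 2138, so k·200 + (14 − k)·136 ≥ 2138, giving k ≥ 4.
Exactly 4 works: 4 values at 200 and 10 at 136 total 2160; lower one of the high values by 22 (still ≥ 137) to hit 2138.

4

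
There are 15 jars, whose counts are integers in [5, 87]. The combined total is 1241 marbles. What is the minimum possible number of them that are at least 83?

3

Suppose at most 15 − j of them reach 83; then j values are ≤ 82 and the rest ≤ 87.
The total is then ≤ 82·j + 87·(15 − j) = 1305 − 5j. For this to be ≥ 1241 we need j ≤ 12, so at least 15 − 12 = 3 must reach 83.
Exactly 3 works: 3 values at 87 and 12 at 82 total 1245; lower one of the high values by 4 (still ≥ 83) to hit 1241.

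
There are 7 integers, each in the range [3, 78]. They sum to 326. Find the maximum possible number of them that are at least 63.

5

With k values at 63 or above and the rest at least 3, the sum is at least 21 + 60k.
Since the sum is 326, we need 60k ≤ 305, i.e. k ≤ 5.
k = 5 is achieved by 5 values at 63 and 2 at 3, total 321; add 5 to one value (staying below 63) to reach 326.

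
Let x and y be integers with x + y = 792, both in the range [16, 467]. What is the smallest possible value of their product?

151775

For a fixed sum, xy is smallest when x and y are as far apart as possible.
At the endpoint x = 325, y = 792 − 325 = 467, so xy = 325 × 467 = 151775.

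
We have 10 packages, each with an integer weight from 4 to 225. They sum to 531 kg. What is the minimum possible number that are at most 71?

Let j be the number exceeding 71. Then the total is ≥ 72·j + 4·(10 − j) = 40 + 68j.
So 68j ≤ 491 and j ≤ 7; hence at least 10 − 7 = 3 are ≤ 71.
Exactly 3 works: 3 values at 4 and 7 at 72 total 516; raise one of the low values by 15 (still ≤ 71) to hit 531.

3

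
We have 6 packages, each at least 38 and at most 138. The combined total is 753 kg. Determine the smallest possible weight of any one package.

63

To make one package as small as possible, make the other 5 as large as possible.
The other 5 contribute at most 5 × 138 = 690, leaving at least 753 − 690 = 63.
Since 63 ≥ 38, this is achievable: one at 63 and 5 at 138.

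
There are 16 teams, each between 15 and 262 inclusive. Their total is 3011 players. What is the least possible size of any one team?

Minimizing one value means maximizing the remaining 15.
The other 15 can take up 15 × 262 = 3930 ≥ 3011 − 15, so one team can sit at its floor of 15.
Achievable: one at 15 and the other 15 totalling 2996, which fits since 15 × 15 ≤ 2996 ≤ 15 × 262.

15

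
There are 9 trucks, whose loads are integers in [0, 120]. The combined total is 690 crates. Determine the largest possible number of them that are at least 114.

6

With k values at 114 or above and the rest at least 0, the sum is at least 0 + 114k.
Since the sum is 690, we need 114k ≤ 690, i.e. k ≤ 6.
k = 6 is achieved by 6 values at 114 and 3 at 0, total 684; add 6 to one value (staying below 114) to reach 690.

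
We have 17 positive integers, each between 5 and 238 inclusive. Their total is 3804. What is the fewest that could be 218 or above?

If only k of them are at least 218, the other 17 − k are at most 217, so the total is at most k·238 + (17 − k)·217.
This must reach 3804, so k·238 + (17 − k)·217 ≥ 3804, giving k ≥ 6.
Exactly 6 works: 6 values at 238 and 11 at 217 total 3815; lower one of the high values by 11 (still ≥ 218) to hit 3804.

6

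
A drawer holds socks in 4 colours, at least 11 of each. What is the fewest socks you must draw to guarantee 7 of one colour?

You could draw 6 of every colour without reaching 7 of any — 24 in all.
One more forces 7 of some colour, so 24 + 1 = 25.

25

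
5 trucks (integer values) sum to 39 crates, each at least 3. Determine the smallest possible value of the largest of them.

If every one of the 5 were at most 7, the total would be at most 5 × 7 = 35 < 39.
Achievable: 4 of them at 8 and 1 at 7 total 39.

8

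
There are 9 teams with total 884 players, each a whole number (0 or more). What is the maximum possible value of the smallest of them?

98

The average is 884/9 < 99, so some value is ≤ 98.
Taking 7 copies of 98 and 2 copies of 99 gives exactly 884, so 98 is attained.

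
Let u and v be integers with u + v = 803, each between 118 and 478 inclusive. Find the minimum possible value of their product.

155350

uv = u(803 − u) is concave in u, so over [325, 478] it is minimized at an endpoint.
The extreme feasible split is u = 325, v = 478, giving uv = 155350.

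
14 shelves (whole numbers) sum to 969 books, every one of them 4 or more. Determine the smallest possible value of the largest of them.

70

If every one of the 14 were at most 69, the total would be at most 14 × 69 = 966 < 969.
Achievable: 3 of them at 70 and 11 at 69 total 969.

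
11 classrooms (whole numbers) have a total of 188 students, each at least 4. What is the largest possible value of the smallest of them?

17

The 11 values sum to 188, so their minimum is at most ⌊188/11⌋ = 17.
Achievable: 10 of them at 17 and 1 at 18 total 188.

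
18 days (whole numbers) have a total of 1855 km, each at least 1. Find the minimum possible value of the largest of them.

104

The average is 1855/18 > 103, so not all 18 can be 103 or less; the largest is ≥ 104.
Equality holds with 1 value of 104 and 17 values of 103.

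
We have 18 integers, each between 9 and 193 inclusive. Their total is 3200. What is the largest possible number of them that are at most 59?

Each value at 59 or below falls at least 193 − 59 = 134 short of the ceiling 193.
The ceiling total is 18 × 193 = 3474, and we need 3200, so at most ⌊(3474 − 3200)/134⌋ = 2 can be that low.
k = 2 is achieved by 2 values at 59 and 16 at 193, total 3206; lower one of the 193's by 6 (still > 59) to reach 3200.

2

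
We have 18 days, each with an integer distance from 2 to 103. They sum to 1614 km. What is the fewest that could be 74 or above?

If only k of them are at least 74, the other 18 − k are at most 73, so the total is at most k·103 + (18 − k)·73.
This must reach 1614, so k·103 + (18 − k)·73 ≥ 1614, giving k ≥ 10.
Exactly 10 works: 10 values at 103 and 8 at 73 total 1614.

10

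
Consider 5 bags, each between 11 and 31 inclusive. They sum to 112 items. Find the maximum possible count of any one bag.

Maximizing one value means minimizing the remaining 4.
The other 4 contribute at least 4 × 11 = 44, leaving at most 112 − 44 = 68.
But each bag is capped at 31, so the maximum is 31.
Achievable: one at 31 and the other 4 totalling 81, which fits since 4 × 11 ≤ 81 ≤ 4 × 31.

31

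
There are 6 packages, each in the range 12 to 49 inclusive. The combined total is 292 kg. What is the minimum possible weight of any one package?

47

Minimizing one value means maximizing the remaining 5.
The other 5 contribute at most 5 × 49 = 245, leaving at least 292 − 245 = 47.
Since 47 ≥ 12, this is achievable: one at 47 and 5 at 49.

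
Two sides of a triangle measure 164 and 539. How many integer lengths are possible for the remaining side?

The triangle inequality gives |164 − 539| < c < 164 + 539, i.e. 375 < c < 703.
So c can be any integer from 376 to 702: 327 values.

327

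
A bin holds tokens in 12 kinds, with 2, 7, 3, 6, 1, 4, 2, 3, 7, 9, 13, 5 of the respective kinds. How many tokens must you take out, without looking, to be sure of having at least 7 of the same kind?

51

In the worst case you take as many as possible of each kind without reaching 7: 2 + 6 + 3 + 6 + 1 + 4 + 2 + 3 + 6 + 6 + 6 + 5 = 50.
The next one must give 7 of some kind, so 50 + 1 = 51.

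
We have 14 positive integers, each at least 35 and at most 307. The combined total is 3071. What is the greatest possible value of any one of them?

To make one integer as large as possible, make the other 13 as small as possible.
The other 13 contribute at least 13 × 35 = 455, leaving at most 3071 − 455 = 2616.
But each integer is capped at 307, so the maximum is 307.
Achievable: one at 307 and the other 13 totalling 2764, which fits since 13 × 35 ≤ 2764 ≤ 13 × 307.

307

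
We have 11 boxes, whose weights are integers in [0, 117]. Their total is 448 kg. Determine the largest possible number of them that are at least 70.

6

If k of the values are ≥ 70, the total is ≥ 70k + 0(11 − k).
Setting 70k + 0(11 − k) ≤ 448 gives 70k ≤ 448, so k ≤ 6.
k = 6 is achieved by 6 values at 70 and 5 at 0, total 420; add 28 to one value (staying below 70) to reach 448.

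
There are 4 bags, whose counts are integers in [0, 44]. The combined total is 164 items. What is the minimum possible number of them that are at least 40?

2

If only k of them are at least 40, the other 4 − k are at most 39, so the total is at most k·44 + (4 − k)·39.
This must reach 164, so k·44 + (4 − k)·39 ≥ 164, giving k ≥ 2.
Exactly 2 works: 2 values at 44 and 2 at 39 total 166; lower one of the high values by 2 (still ≥ 40) to hit 164.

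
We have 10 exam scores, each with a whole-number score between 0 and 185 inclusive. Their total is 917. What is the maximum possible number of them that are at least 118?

7

With k values at 118 or above and the rest at least 0, the sum is at least 0 + 118k.
Since the sum is 917, we need 118k ≤ 917, i.e. k ≤ 7.
k = 7 is achieved by 7 values at 118 and 3 at 0, total 826; add 91 to one value (staying below 118) to reach 917.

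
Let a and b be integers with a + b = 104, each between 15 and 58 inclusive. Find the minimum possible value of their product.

2668

ab = a(104 − a) is concave in a, so over [46, 58] it is minimized at an endpoint.
At the endpoint a = 46, b = 104 − 46 = 58, so ab = 46 × 58 = 2668.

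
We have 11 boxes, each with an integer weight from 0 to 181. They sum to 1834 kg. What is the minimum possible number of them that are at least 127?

If only k of them are at least 127, the other 11 − k are at most 126, so the total is at most k·181 + (11 − k)·126.
This must reach 1834, so k·181 + (11 − k)·126 ≥ 1834, giving k ≥ 9.
Exactly 9 works: 9 values at 181 and 2 at 126 total 1881; lower one of the high values by 47 (still ≥ 127) to hit 1834.

9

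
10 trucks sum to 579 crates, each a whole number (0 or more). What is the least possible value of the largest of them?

58

If every one of the 10 were at most 57, the total would be at most 10 × 57 = 570 < 579.
Equality holds with 9 values of 58 and 1 value of 57.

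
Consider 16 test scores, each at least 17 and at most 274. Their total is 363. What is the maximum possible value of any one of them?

108

Maximizing one value means minimizing the remaining 15.
The other 15 contribute at least 15 × 17 = 255, leaving at most 363 − 255 = 108.
Since 108 ≤ 274, this is achievable: one at 108 and 15 at 17.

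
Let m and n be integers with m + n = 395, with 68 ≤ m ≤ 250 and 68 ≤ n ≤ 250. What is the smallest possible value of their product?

For a fixed sum, mn is smallest when m and n are as far apart as possible.
The extreme feasible split is m = 145, n = 250, giving mn = 36250.

36250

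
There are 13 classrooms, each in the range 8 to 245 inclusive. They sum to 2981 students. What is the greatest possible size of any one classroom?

245

Maximizing one value means minimizing the remaining 12.
The other 12 contribute at least 12 × 8 = 96, leaving at most 2981 − 96 = 2885.
But each classroom is capped at 245, so the maximum is 245.
Achievable: one at 245 and the other 12 totalling 2736, which fits since 12 × 8 ≤ 2736 ≤ 12 × 245.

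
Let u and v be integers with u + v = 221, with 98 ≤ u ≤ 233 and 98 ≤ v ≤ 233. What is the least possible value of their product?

uv = u(221 − u) is concave in u, so over [98, 123] it is minimized at an endpoint.
At the endpoint u = 98, v = 221 − 98 = 123, so uv = 98 × 123 = 12054.

12054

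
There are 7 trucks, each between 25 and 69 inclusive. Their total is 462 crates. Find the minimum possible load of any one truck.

To make one truck as small as possible, make the other 6 as large as possible.
The other 6 contribute at most 6 × 69 = 414, leaving at least 462 − 414 = 48.
Since 48 ≥ 25, this is achievable: one at 48 and 6 at 69.

48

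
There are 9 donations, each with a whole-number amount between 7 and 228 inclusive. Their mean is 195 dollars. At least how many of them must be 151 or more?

The total is 9 × 195 = 1755.
Each value short of 151 is at most 150, costing at least 228 − 150 = 78 against the maximum total of 2052.
We can afford to lose at most 2052 − 1755 = 297, so at most ⌊297/78⌋ = 3 fall short, and at least 6 are ≥ 151.
Exactly 6 works: 6 values at 228 and 3 at 150 total 1818; lower one of the high values by 63 (still ≥ 151) to hit 1755.

6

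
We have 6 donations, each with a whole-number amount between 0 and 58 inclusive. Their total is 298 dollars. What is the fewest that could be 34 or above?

4

Suppose at most 6 − j of them reach 34; then j values are ≤ 33 and the rest ≤ 58.
The total is then ≤ 33·j + 58·(6 − j) = 348 − 25j. For this to be ≥ 298 we need j ≤ 2, so at least 6 − 2 = 4 must reach 34.
Exactly 4 works: 4 values at 58 and 2 at 33 total 298.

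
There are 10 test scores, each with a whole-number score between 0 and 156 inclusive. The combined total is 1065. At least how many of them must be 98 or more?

Suppose at most 10 − j of them reach 98; then j values are ≤ 97 and the rest ≤ 156.
The total is then ≤ 97·j + 156·(10 − j) = 1560 − 59j. For this to be ≥ 1065 we need j ≤ 8, so at least 10 − 8 = 2 must reach 98.
Exactly 2 works: 2 values at 156 and 8 at 97 total 1088; lower one of the high values by 23 (still ≥ 98) to hit 1065.

2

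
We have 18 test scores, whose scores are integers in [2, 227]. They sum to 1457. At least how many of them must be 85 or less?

2

Each value above 85 is at least 86, contributing at least 86 − 2 = 84 above the floor 2.
The sum exceeds the floor total 36 by 1421, so at most ⌊1421/84⌋ = 16 exceed 85, and at least 2 are ≤ 85.
Exactly 2 works: 2 values at 2 and 16 at 86 total 1380; raise one of the low values by 77 (still ≤ 85) to hit 1457.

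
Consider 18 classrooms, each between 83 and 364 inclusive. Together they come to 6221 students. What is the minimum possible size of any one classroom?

83

Minimizing one value means maximizing the remaining 17.
The other 17 can take up 17 × 364 = 6188 ≥ 6221 − 83, so one classroom can sit at its floor of 83.
Achievable: one at 83 and the other 17 totalling 6138, which fits since 17 × 83 ≤ 6138 ≤ 17 × 364.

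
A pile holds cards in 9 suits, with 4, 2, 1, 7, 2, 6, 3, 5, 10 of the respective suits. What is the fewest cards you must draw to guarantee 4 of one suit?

24

In the worst case you take as many as possible of each suit without reaching 4: 3 + 2 + 1 + 3 + 2 + 3 + 3 + 3 + 3 = 23.
The next one must give 4 of some suit, so 23 + 1 = 24.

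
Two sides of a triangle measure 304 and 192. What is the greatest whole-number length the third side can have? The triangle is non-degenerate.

495

The third side must be less than 304 + 192 = 496.
The largest integer below 496 is 495.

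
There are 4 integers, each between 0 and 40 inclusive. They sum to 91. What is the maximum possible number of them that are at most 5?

Each value at 5 or below falls at least 40 − 5 = 35 short of the ceiling 40.
The ceiling total is 4 × 40 = 160, and we need 91, so at most ⌊(160 − 91)/35⌋ = 1 can be that low.
k = 1 is achieved by 1 value at 5 and 3 at 40, total 125; lower one of the 40's by 34 (still > 5) to reach 91.

1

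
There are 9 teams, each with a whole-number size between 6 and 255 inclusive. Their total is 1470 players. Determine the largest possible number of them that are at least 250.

5

Suppose k of them are at least 250. Those contribute at least 250 each and the other 9 − k at least 6 each.
So the total is at least 250k + 6(9 − k) = 54 + 244k. This must be ≤ 1470, giving k ≤ 5.
k = 5 is achieved by 5 values at 250 and 4 at 6, total 1274; add 196 to one value (staying below 250) to reach 1470.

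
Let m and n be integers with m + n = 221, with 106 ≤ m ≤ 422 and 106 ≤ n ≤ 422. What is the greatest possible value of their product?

With m + n fixed, mn peaks when the two are closest together.
Taking m = 110 and n = 111 (both in [106, 422]) gives mn = 12210.

12210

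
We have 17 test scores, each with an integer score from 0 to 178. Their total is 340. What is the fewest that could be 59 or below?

12

Each value above 59 is at least 60, contributing at least 60 − 0 = 60 above the floor 0.
The sum exceeds the floor total 0 by 340, so at most ⌊340/60⌋ = 5 exceed 59, and at least 12 are ≤ 59.
Exactly 12 works: 12 values at 0 and 5 at 60 total 300; raise one of the low values by 40 (still ≤ 59) to hit 340.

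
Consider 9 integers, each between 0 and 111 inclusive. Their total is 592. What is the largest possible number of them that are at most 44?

6

Suppose k of them are at most 44. Those contribute at most 44 each and the rest at most 111 each.
So the total is at most 44k + 111(9 − k) = 999 − 67k. This must still be ≥ 592, so k ≤ 6.
k = 6 is achieved by 6 values at 44 and 3 at 111, total 597; lower one of the 111's by 5 (still > 44) to reach 592.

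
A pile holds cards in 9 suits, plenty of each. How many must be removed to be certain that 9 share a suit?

You could draw 8 of every suit without reaching 9 of any — 72 in all.
One more forces 9 of some suit, so 72 + 1 = 73.

73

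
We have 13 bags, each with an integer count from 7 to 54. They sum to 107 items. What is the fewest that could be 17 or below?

12

Let j be the number exceeding 17. Then the total is ≥ 18·j + 7·(13 − j) = 91 + 11j.
So 11j ≤ 16 and j ≤ 1; hence at least 13 − 1 = 12 are ≤ 17.
Exactly 12 works: 12 values at 7 and 1 at 18 total 102; raise one of the low values by 5 (still ≤ 17) to hit 107.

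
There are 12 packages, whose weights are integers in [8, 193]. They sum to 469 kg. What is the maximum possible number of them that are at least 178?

Suppose k of them are at least 178. Those contribute at least 178 each and the other 12 − k at least 8 each.
So the total is at least 178k + 8(12 − k) = 96 + 170k. This must be ≤ 469, giving k ≤ 2.
k = 2 is achieved by 2 values at 178 and 10 at 8, total 436; add 33 to one value (staying below 178) to reach 469.

2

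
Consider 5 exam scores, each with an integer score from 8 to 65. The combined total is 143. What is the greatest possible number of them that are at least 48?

If k of the values are ≥ 48, the total is ≥ 48k + 8(5 − k).
Setting 48k + 8(5 − k) ≤ 143 gives 40k ≤ 103, so k ≤ 2.
k = 2 is achieved by 2 values at 48 and 3 at 8, total 120; add 23 to one value (staying below 48) to reach 143.

2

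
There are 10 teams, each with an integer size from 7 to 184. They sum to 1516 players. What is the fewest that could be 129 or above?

Each value short of 129 is at most 128, costing at least 184 − 128 = 56 against the maximum total of 1840.
We can afford to lose at most 1840 − 1516 = 324, so at most ⌊324/56⌋ = 5 fall short, and at least 5 are ≥ 129.
Exactly 5 works: 5 values at 184 and 5 at 128 total 1560; lower one of the high values by 44 (still ≥ 129) to hit 1516.

5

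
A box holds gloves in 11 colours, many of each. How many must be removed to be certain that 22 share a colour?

232

You could draw 21 of every colour without reaching 22 of any — 231 in all.
One more forces 22 of some colour, so 231 + 1 = 232.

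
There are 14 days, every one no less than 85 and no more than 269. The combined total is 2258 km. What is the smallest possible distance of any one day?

85

Minimizing one value means maximizing the remaining 13.
The other 13 can take up 13 × 269 = 3497 ≥ 2258 − 85, so one day can sit at its floor of 85.
Achievable: one at 85 and the other 13 totalling 2173, which fits since 13 × 85 ≤ 2173 ≤ 13 × 269.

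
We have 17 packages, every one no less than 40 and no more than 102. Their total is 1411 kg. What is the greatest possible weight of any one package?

To make one package as large as possible, make the other 16 as small as possible.
The other 16 contribute at least 16 × 40 = 640, leaving at most 1411 − 640 = 771.
But each package is capped at 102, so the maximum is 102.
Achievable: one at 102 and the other 16 totalling 1309, which fits since 16 × 40 ≤ 1309 ≤ 16 × 102.

102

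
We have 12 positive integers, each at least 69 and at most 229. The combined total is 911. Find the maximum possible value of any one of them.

Maximizing one value means minimizing the remaining 11.
The other 11 contribute at least 11 × 69 = 759, leaving at most 911 − 759 = 152.
Since 152 ≤ 229, this is achievable: one at 152 and 11 at 69.

152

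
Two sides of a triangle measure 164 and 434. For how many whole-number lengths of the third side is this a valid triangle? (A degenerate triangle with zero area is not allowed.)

The triangle inequality gives |164 − 434| < c < 164 + 434, i.e. 270 < c < 598.
So c can be any integer from 271 to 597: 327 values.

327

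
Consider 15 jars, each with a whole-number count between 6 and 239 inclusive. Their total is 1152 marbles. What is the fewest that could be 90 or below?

Let j be the number exceeding 90. Then the total is ≥ 91·j + 6·(15 − j) = 90 + 85j.
So 85j ≤ 1062 and j ≤ 12; hence at least 15 − 12 = 3 are ≤ 90.
Exactly 3 works: 3 values at 6 and 12 at 91 total 1110; raise one of the low values by 42 (still ≤ 90) to hit 1152.

3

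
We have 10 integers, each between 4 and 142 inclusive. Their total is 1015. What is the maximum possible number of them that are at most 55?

Each value at 55 or below falls at least 142 − 55 = 87 short of the ceiling 142.
The ceiling total is 10 × 142 = 1420, and we need 1015, so at most ⌊(1420 − 1015)/87⌋ = 4 can be that low.
k = 4 is achieved by 4 values at 55 and 6 at 142, total 1072; lower one of the 142's by 57 (still > 55) to reach 1015.

4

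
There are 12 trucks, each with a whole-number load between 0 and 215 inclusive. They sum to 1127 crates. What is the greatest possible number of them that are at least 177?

6

If k of the values are ≥ 177, the total is ≥ 177k + 0(12 − k).
Setting 177k + 0(12 − k) ≤ 1127 gives 177k ≤ 1127, so k ≤ 6.
k = 6 is achieved by 6 values at 177 and 6 at 0, total 1062; add 65 to one value (staying below 177) to reach 1127.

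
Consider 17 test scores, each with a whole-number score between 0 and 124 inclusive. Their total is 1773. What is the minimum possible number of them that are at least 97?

Each value short of 97 is at most 96, costing at least 124 − 96 = 28 against the maximum total of 2108.
We can afford to lose at most 2108 − 1773 = 335, so at most ⌊335/28⌋ = 11 fall short, and at least 6 are ≥ 97.
Exactly 6 works: 6 values at 124 and 11 at 96 total 1800; lower one of the high values by 27 (still ≥ 97) to hit 1773.

6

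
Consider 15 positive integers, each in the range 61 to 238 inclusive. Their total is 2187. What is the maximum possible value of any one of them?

238

To make one integer as large as possible, make the other 14 as small as possible.
The other 14 contribute at least 14 × 61 = 854, leaving at most 2187 − 854 = 1333.
But each integer is capped at 238, so the maximum is 238.
Achievable: one at 238 and the other 14 totalling 1949, which fits since 14 × 61 ≤ 1949 ≤ 14 × 238.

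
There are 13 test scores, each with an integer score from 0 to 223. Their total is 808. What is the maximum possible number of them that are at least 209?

3

With k values at 209 or above and the rest at least 0, the sum is at least 0 + 209k.
Since the sum is 808, we need 209k ≤ 808, i.e. k ≤ 3.
k = 3 is achieved by 3 values at 209 and 10 at 0, total 627; add 181 to one value (staying below 209) to reach 808.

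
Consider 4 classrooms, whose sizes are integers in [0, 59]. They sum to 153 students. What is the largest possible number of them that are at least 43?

With k values at 43 or above and the rest at least 0, the sum is at least 0 + 43k.
Since the sum is 153, we need 43k ≤ 153, i.e. k ≤ 3.
k = 3 is achieved by 3 values at 43 and 1 at 0, total 129; add 24 to one value (staying below 43) to reach 153.

3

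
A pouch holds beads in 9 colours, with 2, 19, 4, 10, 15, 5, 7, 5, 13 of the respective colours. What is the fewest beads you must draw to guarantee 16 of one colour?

In the worst case you take as many as possible of each colour without reaching 16: 2 + 15 + 4 + 10 + 15 + 5 + 7 + 5 + 13 = 76.
The next one must give 16 of some colour, so 76 + 1 = 77.

77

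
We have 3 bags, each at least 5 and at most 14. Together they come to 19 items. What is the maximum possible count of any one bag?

9

Maximizing one value means minimizing the remaining 2.
The other 2 contribute at least 2 × 5 = 10, leaving at most 19 − 10 = 9.
Since 9 ≤ 14, this is achievable: one at 9 and 2 at 5.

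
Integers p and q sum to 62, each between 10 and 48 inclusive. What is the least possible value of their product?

For a fixed sum, pq is smallest when p and q are as far apart as possible.
At the endpoint p = 14, q = 62 − 14 = 48, so pq = 14 × 48 = 672.

672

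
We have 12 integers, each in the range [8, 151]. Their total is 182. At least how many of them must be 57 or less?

11

If only k of them are at most 57, the other 12 − k are at least 58, so the total is at least (12 − k)·58 + k·8.
This is ≤ 182, so (12 − k)·58 + 8k ≤ 182, which gives k ≥ 11.
Exactly 11 works: 11 values at 8 and 1 at 58 total 146; raise one of the low values by 36 (still ≤ 57) to hit 182.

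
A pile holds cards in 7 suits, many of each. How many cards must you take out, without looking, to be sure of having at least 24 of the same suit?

162

In the worst case you draw 23 of each of the 7 suits: 7 × 23 = 161.
One more forces 24 of some suit, so 161 + 1 = 162.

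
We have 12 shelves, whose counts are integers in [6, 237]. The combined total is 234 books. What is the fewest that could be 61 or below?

10

Let j be the number exceeding 61. Then the total is ≥ 62·j + 6·(12 − j) = 72 + 56j.
So 56j ≤ 162 and j ≤ 2; hence at least 12 − 2 = 10 are ≤ 61.
Exactly 10 works: 10 values at 6 and 2 at 62 total 184; raise one of the low values by 50 (still ≤ 61) to hit 234.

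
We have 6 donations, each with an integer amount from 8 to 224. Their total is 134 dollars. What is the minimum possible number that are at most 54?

5

If only k of them are at most 54, the other 6 − k are at least 55, so the total is at least (6 − k)·55 + k·8.
This is ≤ 134, so (6 − k)·55 + 8k ≤ 134, which gives k ≥ 5.
Exactly 5 works: 5 values at 8 and 1 at 55 total 95; raise one of the low values by 39 (still ≤ 54) to hit 134.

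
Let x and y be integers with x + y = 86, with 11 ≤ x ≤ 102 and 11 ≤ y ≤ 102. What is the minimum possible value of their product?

825

xy = x(86 − x) is concave in x, so over [11, 75] it is minimized at an endpoint.
At the endpoint x = 11, y = 86 − 11 = 75, so xy = 11 × 75 = 825.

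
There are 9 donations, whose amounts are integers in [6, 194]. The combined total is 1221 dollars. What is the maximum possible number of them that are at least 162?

7

If k of the values are ≥ 162, the total is ≥ 162k + 6(9 − k).
Setting 162k + 6(9 − k) ≤ 1221 gives 156k ≤ 1167, so k ≤ 7.
k = 7 is achieved by 7 values at 162 and 2 at 6, total 1146; add 75 to one value (staying below 162) to reach 1221.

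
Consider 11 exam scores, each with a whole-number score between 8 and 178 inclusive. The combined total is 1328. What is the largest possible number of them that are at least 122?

With k values at 122 or above and the rest at least 8, the sum is at least 88 + 114k.
Since the sum is 1328, we need 114k ≤ 1240, i.e. k ≤ 10.
k = 10 is achieved by 10 values at 122 and 1 at 8, total 1228; add 100 to one value (staying below 122) to reach 1328.

10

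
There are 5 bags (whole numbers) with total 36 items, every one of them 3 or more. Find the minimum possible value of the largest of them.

8

The 5 values sum to 36, so their maximum is at least ⌈36/5⌉ = 8.
Taking 4 copies of 7 and 1 copy of 8 gives exactly 36, so 8 is attained.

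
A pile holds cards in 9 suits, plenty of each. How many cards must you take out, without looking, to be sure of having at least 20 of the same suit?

In the worst case you draw 19 of each of the 9 suits: 9 × 19 = 171.
One more forces 20 of some suit, so 171 + 1 = 172.

172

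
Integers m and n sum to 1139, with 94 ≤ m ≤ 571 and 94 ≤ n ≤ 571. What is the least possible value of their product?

Since m + n is fixed, pushing one of them to its bound minimizes the product.
The extreme feasible split is m = 568, n = 571, giving mn = 324328.

324328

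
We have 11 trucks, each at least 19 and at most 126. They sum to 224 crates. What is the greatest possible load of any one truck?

34

Maximizing one value means minimizing the remaining 10.
The other 10 contribute at least 10 × 19 = 190, leaving at most 224 − 190 = 34.
Since 34 ≤ 126, this is achievable: one at 34 and 10 at 19.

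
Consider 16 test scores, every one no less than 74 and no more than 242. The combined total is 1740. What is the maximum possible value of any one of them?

To make one score as large as possible, make the other 15 as small as possible.
The other 15 contribute at least 15 × 74 = 1110, leaving at most 1740 − 1110 = 630.
But each score is capped at 242, so the maximum is 242.
Achievable: one at 242 and the other 15 totalling 1498, which fits since 15 × 74 ≤ 1498 ≤ 15 × 242.

242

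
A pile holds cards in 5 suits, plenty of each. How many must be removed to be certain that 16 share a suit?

You could draw 15 of every suit without reaching 16 of any — 75 in all.
One more forces 16 of some suit, so 75 + 1 = 76.

76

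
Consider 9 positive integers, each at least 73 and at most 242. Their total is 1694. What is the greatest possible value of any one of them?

242

To make one integer as large as possible, make the other 8 as small as possible.
The other 8 contribute at least 8 × 73 = 584, leaving at most 1694 − 584 = 1110.
But each integer is capped at 242, so the maximum is 242.
Achievable: one at 242 and the other 8 totalling 1452, which fits since 8 × 73 ≤ 1452 ≤ 8 × 242.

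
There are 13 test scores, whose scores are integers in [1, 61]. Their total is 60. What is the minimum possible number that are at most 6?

6

If only k of them are at most 6, the other 13 − k are at least 7, so the total is at least (13 − k)·7 + k·1.
This is ≤ 60, so (13 − k)·7 + 1k ≤ 60, which gives k ≥ 6.
Exactly 6 works: 6 values at 1 and 7 at 7 total 55; raise one of the low values by 5 (still ≤ 6) to hit 60.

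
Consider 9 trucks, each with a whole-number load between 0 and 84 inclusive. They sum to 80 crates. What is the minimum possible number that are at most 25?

6

Each value above 25 is at least 26, contributing at least 26 − 0 = 26 above the floor 0.
The sum exceeds the floor total 0 by 80, so at most ⌊80/26⌋ = 3 exceed 25, and at least 6 are ≤ 25.
Exactly 6 works: 6 values at 0 and 3 at 26 total 78; raise one of the low values by 2 (still ≤ 25) to hit 80.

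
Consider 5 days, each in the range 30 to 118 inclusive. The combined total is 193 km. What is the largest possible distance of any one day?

To make one day as large as possible, make the other 4 as small as possible.
The other 4 contribute at least 4 × 30 = 120, leaving at most 193 − 120 = 73.
Since 73 ≤ 118, this is achievable: one at 73 and 4 at 30.

73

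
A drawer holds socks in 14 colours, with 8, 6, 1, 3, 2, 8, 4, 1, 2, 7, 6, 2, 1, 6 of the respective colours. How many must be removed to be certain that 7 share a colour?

53

In the worst case you take as many as possible of each colour without reaching 7: 6 + 6 + 1 + 3 + 2 + 6 + 4 + 1 + 2 + 6 + 6 + 2 + 1 + 6 = 52.
The next one must give 7 of some colour, so 52 + 1 = 53.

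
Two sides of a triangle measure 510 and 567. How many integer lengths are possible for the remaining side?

The triangle inequality gives |510 − 567| < c < 510 + 567, i.e. 57 < c < 1077.
So c can be any integer from 58 to 1076: 1019 values.

1019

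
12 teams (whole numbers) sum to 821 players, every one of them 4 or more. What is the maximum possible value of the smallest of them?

If every one of the 12 were at least 69, the total would be at least 12 × 69 = 828 > 821.
Taking 7 copies of 68 and 5 copies of 69 gives exactly 821, so 68 is attained.

68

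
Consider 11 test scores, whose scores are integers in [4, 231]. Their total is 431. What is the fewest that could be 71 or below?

If only k of them are at most 71, the other 11 − k are at least 72, so the total is at least (11 − k)·72 + k·4.
This is ≤ 431, so (11 − k)·72 + 4k ≤ 431, which gives k ≥ 6.
Exactly 6 works: 6 values at 4 and 5 at 72 total 384; raise one of the low values by 47 (still ≤ 71) to hit 431.

6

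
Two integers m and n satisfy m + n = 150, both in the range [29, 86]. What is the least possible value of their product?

For a fixed sum, mn is smallest when m and n are as far apart as possible.
At the endpoint m = 64, n = 150 − 64 = 86, so mn = 64 × 86 = 5504.

5504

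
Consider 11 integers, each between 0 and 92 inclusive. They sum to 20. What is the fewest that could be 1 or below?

1

If only k of them are at most 1, the other 11 − k are at least 2, so the total is at least (11 − k)·2 + k·0.
This is ≤ 20, so (11 − k)·2 + 0k ≤ 20, which gives k ≥ 1.
Exactly 1 works: 1 value at 0 and 10 at 2 total 20.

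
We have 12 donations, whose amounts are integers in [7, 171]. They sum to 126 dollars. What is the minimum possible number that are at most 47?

If only k of them are at most 47, the other 12 − k are at least 48, so the total is at least (12 − k)·48 + k·7.
This is ≤ 126, so (12 − k)·48 + 7k ≤ 126, which gives k ≥ 11.
Exactly 11 works: 11 values at 7 and 1 at 48 total 125; raise one of the low values by 1 (still ≤ 47) to hit 126.

11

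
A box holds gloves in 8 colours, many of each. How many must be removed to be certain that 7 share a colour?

You could draw 6 of every colour without reaching 7 of any — 48 in all.
One more forces 7 of some colour, so 48 + 1 = 49.

49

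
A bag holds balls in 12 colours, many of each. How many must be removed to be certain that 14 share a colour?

157

In the worst case you draw 13 of each of the 12 colours: 12 × 13 = 156.
One more forces 14 of some colour, so 156 + 1 = 157.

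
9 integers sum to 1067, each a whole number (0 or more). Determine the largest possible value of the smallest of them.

118

The average is 1067/9 < 119, so some value is ≤ 118.
Equality holds with 4 values of 118 and 5 values of 119.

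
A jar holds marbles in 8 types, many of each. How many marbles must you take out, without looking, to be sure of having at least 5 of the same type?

33

You could draw 4 of every type without reaching 5 of any — 32 in all.
One more forces 5 of some type, so 32 + 1 = 33.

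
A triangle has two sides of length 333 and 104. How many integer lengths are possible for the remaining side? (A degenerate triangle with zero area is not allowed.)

The triangle inequality gives |333 − 104| < c < 333 + 104, i.e. 229 < c < 437.
So c can be any integer from 230 to 436: 207 values.

207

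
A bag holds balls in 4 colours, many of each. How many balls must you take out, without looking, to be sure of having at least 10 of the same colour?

In the worst case you draw 9 of each of the 4 colours: 4 × 9 = 36.
One more forces 10 of some colour, so 36 + 1 = 37.

37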